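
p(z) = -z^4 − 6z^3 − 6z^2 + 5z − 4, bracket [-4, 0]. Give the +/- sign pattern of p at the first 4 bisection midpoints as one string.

midpoint -2: p = -6 < 0 → [-4, -2]
midpoint -3: p = 8 > 0 → [-3, -2]
midpoint -2.5: p = 0.6875 > 0 → [-2.5, -2]
midpoint -2.25: p = -2.9102 < 0 → [-2.5, -2.25]

-++-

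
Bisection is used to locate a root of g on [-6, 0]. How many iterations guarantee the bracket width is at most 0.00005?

17

Width after n steps is 6/2^n. Need 2^n ≥ 6/0.00005 = 120000.
2^16 = 65536 < 120000 ≤ 2^17 = 131072, so n = 17.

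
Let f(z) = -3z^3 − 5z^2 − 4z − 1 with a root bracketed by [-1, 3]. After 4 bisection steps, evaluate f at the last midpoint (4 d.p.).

z = 1 gives f = -13, negative; keep [-1, 1]
z = 0 gives f = -1, negative; keep [-1, 0]
z = -0.5 gives f = 0.125, positive; keep [-0.5, 0]
z = -0.25 gives f = -0.2656, negative; keep [-0.5, -0.25]

-0.2656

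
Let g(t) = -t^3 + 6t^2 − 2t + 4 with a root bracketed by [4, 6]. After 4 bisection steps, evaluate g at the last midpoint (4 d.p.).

-3.4355

t = 5 gives g = 19, positive; keep [5, 6]
t = 5.5 gives g = 8.125, positive; keep [5.5, 6]
t = 5.75 gives g = 0.765625, positive; keep [5.75, 6]
t = 5.875 gives g = -3.4355, negative; keep [5.75, 5.875]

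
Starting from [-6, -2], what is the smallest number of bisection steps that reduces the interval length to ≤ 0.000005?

Width after n steps is 4/2^n. Need 2^n ≥ 4/0.000005 = 800000.
2^19 = 524288 < 800000 ≤ 2^20 = 1048576, so n = 20.

20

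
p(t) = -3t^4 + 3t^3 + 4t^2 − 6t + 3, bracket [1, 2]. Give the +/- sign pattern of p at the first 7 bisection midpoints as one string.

-+--++-

p(1.5) = -2.0625 < 0, so the root lies in [1, 1.5]
p(1.25) = 0.285156 > 0, so the root lies in [1.25, 1.5]
p(1.375) = -0.612061 < 0, so the root lies in [1.25, 1.375]
p(1.3125) = -0.104 < 0, so the root lies in [1.25, 1.3125]
p(1.28125) = 0.1042 > 0, so the root lies in [1.28125, 1.3125]
p(1.296875) = 0.0037 > 0, so the root lies in [1.296875, 1.3125]
p(1.3046875) = -0.0493 < 0, so the root lies in [1.296875, 1.3046875]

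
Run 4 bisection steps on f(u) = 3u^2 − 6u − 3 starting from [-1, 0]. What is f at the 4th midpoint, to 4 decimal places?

f(-0.5) = 0.75 > 0, so the root lies in [-0.5, 0]
f(-0.25) = -1.3125 < 0, so the root lies in [-0.5, -0.25]
f(-0.375) = -0.328125 < 0, so the root lies in [-0.5, -0.375]
f(-0.4375) = 0.1992 > 0, so the root lies in [-0.4375, -0.375]

0.1992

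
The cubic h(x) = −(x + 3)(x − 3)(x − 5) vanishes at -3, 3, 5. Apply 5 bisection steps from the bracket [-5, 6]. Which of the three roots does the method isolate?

midpoint 0.5: h = -39.375 < 0 → [-5, 0.5]
midpoint -2.25: h = -28.546875 < 0 → [-5, -2.25]
midpoint -3.625: h = 35.712891 > 0 → [-3.625, -2.25]
midpoint -2.9375: h = -2.9456 < 0 → [-3.625, -2.9375]
midpoint -3.28125: h = 14.6297 > 0 → [-3.28125, -2.9375]

-3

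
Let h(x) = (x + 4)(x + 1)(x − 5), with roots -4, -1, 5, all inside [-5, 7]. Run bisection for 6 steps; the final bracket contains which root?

5

x = 1 gives h = -40, negative; keep [1, 7]
x = 4 gives h = -40, negative; keep [4, 7]
x = 5.5 gives h = 30.875, positive; keep [4, 5.5]
x = 4.75 gives h = -12.5781, negative; keep [4.75, 5.5]
x = 5.125 gives h = 6.9863, positive; keep [4.75, 5.125]
x = 4.9375 gives h = -3.3167, negative; keep [4.9375, 5.125]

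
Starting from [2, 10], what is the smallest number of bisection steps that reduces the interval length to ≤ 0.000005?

Width after n steps is 8/2^n. Need 2^n ≥ 8/0.000005 = 1600000.
2^20 = 1048576 < 1600000 ≤ 2^21 = 2097152, so n = 21.

21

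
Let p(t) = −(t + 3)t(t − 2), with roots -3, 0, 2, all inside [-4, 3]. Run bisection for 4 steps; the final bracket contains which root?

p(-0.5) = -3.125 < 0, so the root lies in [-4, -0.5]
p(-2.25) = -7.171875 < 0, so the root lies in [-4, -2.25]
p(-3.125) = 2.001953 > 0, so the root lies in [-3.125, -2.25]
p(-2.6875) = -3.9368 < 0, so the root lies in [-3.125, -2.6875]

-3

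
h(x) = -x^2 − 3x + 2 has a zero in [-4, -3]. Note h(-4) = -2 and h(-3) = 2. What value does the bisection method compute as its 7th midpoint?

h(-3.5) = 0.25 > 0, so the root lies in [-4, -3.5]
h(-3.75) = -0.8125 < 0, so the root lies in [-3.75, -3.5]
h(-3.625) = -0.265625 < 0, so the root lies in [-3.625, -3.5]
h(-3.5625) = -0.0039 < 0, so the root lies in [-3.5625, -3.5]
h(-3.53125) = 0.124 > 0, so the root lies in [-3.5625, -3.53125]
h(-3.546875) = 0.0603 > 0, so the root lies in [-3.5625, -3.546875]
h(-3.5546875) = 0.0283 > 0, so the root lies in [-3.5625, -3.5546875]

-3.5546875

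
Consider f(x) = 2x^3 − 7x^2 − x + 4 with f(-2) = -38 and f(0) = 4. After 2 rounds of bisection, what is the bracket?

[-1, -0.5]

m = -1, f(m) = -4 (−); new bracket [-1, 0]
m = -0.5, f(m) = 2.5 (+); new bracket [-1, -0.5]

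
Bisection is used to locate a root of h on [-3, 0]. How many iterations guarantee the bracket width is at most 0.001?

Width after n steps is 3/2^n. Need 2^n ≥ 3/0.001 = 3000.
2^11 = 2048 < 3000 ≤ 2^12 = 4096, so n = 12.

12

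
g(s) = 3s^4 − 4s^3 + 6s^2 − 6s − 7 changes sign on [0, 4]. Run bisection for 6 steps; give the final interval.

m = 2, g(m) = 21 (+); new bracket [0, 2]
m = 1, g(m) = -8 (−); new bracket [1, 2]
m = 1.5, g(m) = -0.8125 (−); new bracket [1.5, 2]
m = 1.75, g(m) = 7.5742 (+); new bracket [1.5, 1.75]
m = 1.625, g(m) = 2.8484 (+); new bracket [1.5, 1.625]
m = 1.5625, g(m) = 0.896 (+); new bracket [1.5, 1.5625]

[1.5, 1.5625]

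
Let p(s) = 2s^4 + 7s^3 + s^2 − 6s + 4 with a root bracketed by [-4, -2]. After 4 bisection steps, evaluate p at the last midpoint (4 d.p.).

-0.1890

s = -3 gives p = 4, positive; keep [-3, -2]
s = -2.5 gives p = -6, negative; keep [-3, -2.5]
s = -2.75 gives p = -3.132812, negative; keep [-3, -2.75]
s = -2.875 gives p = -0.189, negative; keep [-3, -2.875]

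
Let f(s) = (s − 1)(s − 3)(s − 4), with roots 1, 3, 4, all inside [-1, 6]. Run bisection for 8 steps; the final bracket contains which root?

m = 2.5, f(m) = 1.125 (+); new bracket [-1, 2.5]
m = 0.75, f(m) = -1.828125 (−); new bracket [0.75, 2.5]
m = 1.625, f(m) = 2.041016 (+); new bracket [0.75, 1.625]
m = 1.1875, f(m) = 0.9558 (+); new bracket [0.75, 1.1875]
m = 0.96875, f(m) = -0.1924 (−); new bracket [0.96875, 1.1875]
m = 1.078125, f(m) = 0.4387 (+); new bracket [0.96875, 1.078125]
m = 1.0234375, f(m) = 0.1379 (+); new bracket [0.96875, 1.0234375]
m = 0.99609375, f(m) = -0.0235 (−); new bracket [0.99609375, 1.0234375]

1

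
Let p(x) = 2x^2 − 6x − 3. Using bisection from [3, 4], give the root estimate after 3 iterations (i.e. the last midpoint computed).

3.375

p(3.5) = 0.5 > 0, so the root lies in [3, 3.5]
p(3.25) = -1.375 < 0, so the root lies in [3.25, 3.5]
p(3.375) = -0.46875 < 0, so the root lies in [3.375, 3.5]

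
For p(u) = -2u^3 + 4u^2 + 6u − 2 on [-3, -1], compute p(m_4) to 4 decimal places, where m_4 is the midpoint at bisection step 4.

u = -2 gives p = 18, positive; keep [-2, -1]
u = -1.5 gives p = 4.75, positive; keep [-1.5, -1]
u = -1.25 gives p = 0.65625, positive; keep [-1.25, -1]
u = -1.125 gives p = -0.8398, negative; keep [-1.25, -1.125]

-0.8398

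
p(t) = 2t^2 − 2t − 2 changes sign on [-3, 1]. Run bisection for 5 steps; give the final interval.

midpoint -1: p = 2 > 0 → [-1, 1]
midpoint 0: p = -2 < 0 → [-1, 0]
midpoint -0.5: p = -0.5 < 0 → [-1, -0.5]
midpoint -0.75: p = 0.625 > 0 → [-0.75, -0.5]
midpoint -0.625: p = 0.0312 > 0 → [-0.625, -0.5]

[-0.625, -0.5]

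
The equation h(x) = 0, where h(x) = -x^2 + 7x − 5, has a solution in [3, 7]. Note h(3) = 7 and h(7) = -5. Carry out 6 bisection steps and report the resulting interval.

[6.1875, 6.25]

midpoint 5: h = 5 > 0 → [5, 7]
midpoint 6: h = 1 > 0 → [6, 7]
midpoint 6.5: h = -1.75 < 0 → [6, 6.5]
midpoint 6.25: h = -0.3125 < 0 → [6, 6.25]
midpoint 6.125: h = 0.3594 > 0 → [6.125, 6.25]
midpoint 6.1875: h = 0.0273 > 0 → [6.1875, 6.25]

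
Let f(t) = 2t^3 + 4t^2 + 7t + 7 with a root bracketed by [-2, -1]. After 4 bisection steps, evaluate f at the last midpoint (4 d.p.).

0.1812

m = -1.5, f(m) = -1.25 (−); new bracket [-1.5, -1]
m = -1.25, f(m) = 0.59375 (+); new bracket [-1.5, -1.25]
m = -1.375, f(m) = -0.261719 (−); new bracket [-1.375, -1.25]
m = -1.3125, f(m) = 0.1812 (+); new bracket [-1.375, -1.3125]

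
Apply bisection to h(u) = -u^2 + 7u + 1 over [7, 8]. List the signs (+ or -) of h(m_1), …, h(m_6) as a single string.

midpoint 7.5: h = -2.75 < 0 → [7, 7.5]
midpoint 7.25: h = -0.8125 < 0 → [7, 7.25]
midpoint 7.125: h = 0.109375 > 0 → [7.125, 7.25]
midpoint 7.1875: h = -0.3477 < 0 → [7.125, 7.1875]
midpoint 7.15625: h = -0.1182 < 0 → [7.125, 7.15625]
midpoint 7.140625: h = -0.0042 < 0 → [7.125, 7.140625]

--+---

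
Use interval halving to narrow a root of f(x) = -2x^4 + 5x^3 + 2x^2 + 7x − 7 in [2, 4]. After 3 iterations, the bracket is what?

[3, 3.25]

m = 3, f(m) = 5 (+); new bracket [3, 4]
m = 3.5, f(m) = -43.75 (−); new bracket [3, 3.5]
m = 3.25, f(m) = -14.617188 (−); new bracket [3, 3.25]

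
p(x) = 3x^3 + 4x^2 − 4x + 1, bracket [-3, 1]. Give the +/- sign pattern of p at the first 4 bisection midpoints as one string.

m = -1, p(m) = 6 (+); new bracket [-3, -1]
m = -2, p(m) = 1 (+); new bracket [-3, -2]
m = -2.5, p(m) = -10.875 (−); new bracket [-2.5, -2]
m = -2.25, p(m) = -3.9219 (−); new bracket [-2.25, -2]

++--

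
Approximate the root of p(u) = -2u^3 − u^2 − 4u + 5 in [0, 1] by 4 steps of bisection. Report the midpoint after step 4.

midpoint 0.5: p = 2.5 > 0 → [0.5, 1]
midpoint 0.75: p = 0.59375 > 0 → [0.75, 1]
midpoint 0.875: p = -0.605469 < 0 → [0.75, 0.875]
midpoint 0.8125: p = 0.0171 > 0 → [0.8125, 0.875]

0.8125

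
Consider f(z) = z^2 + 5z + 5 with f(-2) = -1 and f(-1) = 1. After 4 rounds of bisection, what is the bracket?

[-1.4375, -1.375]

m = -1.5, f(m) = -0.25 (−); new bracket [-1.5, -1]
m = -1.25, f(m) = 0.3125 (+); new bracket [-1.5, -1.25]
m = -1.375, f(m) = 0.015625 (+); new bracket [-1.5, -1.375]
m = -1.4375, f(m) = -0.1211 (−); new bracket [-1.4375, -1.375]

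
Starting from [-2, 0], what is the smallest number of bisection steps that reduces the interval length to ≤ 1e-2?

8

Width after n steps is 2/2^n. Need 2^n ≥ 2/1e-2 = 200.
2^7 = 128 < 200 ≤ 2^8 = 256, so n = 8.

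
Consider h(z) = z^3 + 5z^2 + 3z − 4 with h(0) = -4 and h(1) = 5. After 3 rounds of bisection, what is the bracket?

[0.5, 0.625]

z = 0.5 gives h = -1.125, negative; keep [0.5, 1]
z = 0.75 gives h = 1.484375, positive; keep [0.5, 0.75]
z = 0.625 gives h = 0.072266, positive; keep [0.5, 0.625]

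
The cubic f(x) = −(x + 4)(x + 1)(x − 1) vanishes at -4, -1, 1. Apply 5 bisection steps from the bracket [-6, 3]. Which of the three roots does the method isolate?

x = -1.5 gives f = -3.125, negative; keep [-6, -1.5]
x = -3.75 gives f = -3.265625, negative; keep [-6, -3.75]
x = -4.875 gives f = 19.919922, positive; keep [-4.875, -3.75]
x = -4.3125 gives f = 5.4993, positive; keep [-4.3125, -3.75]
x = -4.03125 gives f = 0.4766, positive; keep [-4.03125, -3.75]

-4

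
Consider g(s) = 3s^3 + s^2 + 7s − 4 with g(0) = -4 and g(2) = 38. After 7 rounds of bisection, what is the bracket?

[0.484375, 0.5]

s = 1 gives g = 7, positive; keep [0, 1]
s = 0.5 gives g = 0.125, positive; keep [0, 0.5]
s = 0.25 gives g = -2.140625, negative; keep [0.25, 0.5]
s = 0.375 gives g = -1.0762, negative; keep [0.375, 0.5]
s = 0.4375 gives g = -0.4949, negative; keep [0.4375, 0.5]
s = 0.46875 gives g = -0.19, negative; keep [0.46875, 0.5]
s = 0.484375 gives g = -0.0338, negative; keep [0.484375, 0.5]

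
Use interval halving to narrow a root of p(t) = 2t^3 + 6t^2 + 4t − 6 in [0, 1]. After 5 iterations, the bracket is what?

m = 0.5, p(m) = -2.25 (−); new bracket [0.5, 1]
m = 0.75, p(m) = 1.21875 (+); new bracket [0.5, 0.75]
m = 0.625, p(m) = -0.667969 (−); new bracket [0.625, 0.75]
m = 0.6875, p(m) = 0.2358 (+); new bracket [0.625, 0.6875]
m = 0.65625, p(m) = -0.2258 (−); new bracket [0.65625, 0.6875]

[0.65625, 0.6875]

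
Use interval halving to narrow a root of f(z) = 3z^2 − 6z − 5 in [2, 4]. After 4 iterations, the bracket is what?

[2.625, 2.75]

m = 3, f(m) = 4 (+); new bracket [2, 3]
m = 2.5, f(m) = -1.25 (−); new bracket [2.5, 3]
m = 2.75, f(m) = 1.1875 (+); new bracket [2.5, 2.75]
m = 2.625, f(m) = -0.0781 (−); new bracket [2.625, 2.75]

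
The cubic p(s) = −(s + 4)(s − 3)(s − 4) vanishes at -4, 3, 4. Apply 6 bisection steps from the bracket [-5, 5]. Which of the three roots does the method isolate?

-4

m = 0, p(m) = -48 (−); new bracket [-5, 0]
m = -2.5, p(m) = -53.625 (−); new bracket [-5, -2.5]
m = -3.75, p(m) = -13.078125 (−); new bracket [-5, -3.75]
m = -4.375, p(m) = 23.1621 (+); new bracket [-4.375, -3.75]
m = -4.0625, p(m) = 3.5588 (+); new bracket [-4.0625, -3.75]
m = -3.90625, p(m) = -5.119 (−); new bracket [-4.0625, -3.90625]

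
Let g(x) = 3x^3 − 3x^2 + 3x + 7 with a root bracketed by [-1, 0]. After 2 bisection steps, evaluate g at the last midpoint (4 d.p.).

1.7969

m = -0.5, g(m) = 4.375 (+); new bracket [-1, -0.5]
m = -0.75, g(m) = 1.796875 (+); new bracket [-1, -0.75]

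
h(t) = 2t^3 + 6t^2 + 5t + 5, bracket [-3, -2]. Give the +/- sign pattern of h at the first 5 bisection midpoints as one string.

midpoint -2.5: h = -1.25 < 0 → [-2.5, -2]
midpoint -2.25: h = 1.34375 > 0 → [-2.5, -2.25]
midpoint -2.375: h = 0.175781 > 0 → [-2.5, -2.375]
midpoint -2.4375: h = -0.5034 < 0 → [-2.4375, -2.375]
midpoint -2.40625: h = -0.1556 < 0 → [-2.40625, -2.375]

-++--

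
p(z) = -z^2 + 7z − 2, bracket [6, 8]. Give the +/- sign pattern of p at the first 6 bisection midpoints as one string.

-+-++-

z = 7 gives p = -2, negative; keep [6, 7]
z = 6.5 gives p = 1.25, positive; keep [6.5, 7]
z = 6.75 gives p = -0.3125, negative; keep [6.5, 6.75]
z = 6.625 gives p = 0.4844, positive; keep [6.625, 6.75]
z = 6.6875 gives p = 0.0898, positive; keep [6.6875, 6.75]
z = 6.71875 gives p = -0.1104, negative; keep [6.6875, 6.71875]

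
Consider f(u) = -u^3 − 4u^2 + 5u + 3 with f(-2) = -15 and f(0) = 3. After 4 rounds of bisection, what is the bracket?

m = -1, f(m) = -5 (−); new bracket [-1, 0]
m = -0.5, f(m) = -0.375 (−); new bracket [-0.5, 0]
m = -0.25, f(m) = 1.515625 (+); new bracket [-0.5, -0.25]
m = -0.375, f(m) = 0.6152 (+); new bracket [-0.5, -0.375]

[-0.5, -0.375]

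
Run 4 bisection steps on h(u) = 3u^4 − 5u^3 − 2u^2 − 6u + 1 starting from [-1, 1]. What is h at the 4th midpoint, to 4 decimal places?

0.2097

u = 0 gives h = 1, positive; keep [0, 1]
u = 0.5 gives h = -2.9375, negative; keep [0, 0.5]
u = 0.25 gives h = -0.691406, negative; keep [0, 0.25]
u = 0.125 gives h = 0.2097, positive; keep [0.125, 0.25]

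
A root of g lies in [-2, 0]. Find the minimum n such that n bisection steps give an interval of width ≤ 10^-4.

15

Width after n steps is 2/2^n. Need 2^n ≥ 2/10^-4 = 20000.
2^14 = 16384 < 20000 ≤ 2^15 = 32768, so n = 15.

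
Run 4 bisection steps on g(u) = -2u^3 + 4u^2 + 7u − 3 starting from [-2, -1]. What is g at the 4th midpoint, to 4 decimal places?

g(-1.5) = 2.25 > 0, so the root lies in [-1.5, -1]
g(-1.25) = -1.59375 < 0, so the root lies in [-1.5, -1.25]
g(-1.375) = 0.136719 > 0, so the root lies in [-1.375, -1.25]
g(-1.3125) = -0.7749 < 0, so the root lies in [-1.375, -1.3125]

-0.7749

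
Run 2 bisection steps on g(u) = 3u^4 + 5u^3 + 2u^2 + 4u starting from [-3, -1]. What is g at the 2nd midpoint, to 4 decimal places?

-3.1875

m = -2, g(m) = 8 (+); new bracket [-2, -1]
m = -1.5, g(m) = -3.1875 (−); new bracket [-2, -1.5]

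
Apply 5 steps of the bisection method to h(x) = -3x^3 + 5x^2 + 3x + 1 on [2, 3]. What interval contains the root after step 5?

[2.1875, 2.21875]

m = 2.5, h(m) = -7.125 (−); new bracket [2, 2.5]
m = 2.25, h(m) = -1.109375 (−); new bracket [2, 2.25]
m = 2.125, h(m) = 1.166016 (+); new bracket [2.125, 2.25]
m = 2.1875, h(m) = 0.0857 (+); new bracket [2.1875, 2.25]
m = 2.21875, h(m) = -0.4972 (−); new bracket [2.1875, 2.21875]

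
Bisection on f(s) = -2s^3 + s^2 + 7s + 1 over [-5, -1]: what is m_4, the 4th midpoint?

-1.75

f(-3) = 43 > 0, so the root lies in [-3, -1]
f(-2) = 7 > 0, so the root lies in [-2, -1]
f(-1.5) = -0.5 < 0, so the root lies in [-2, -1.5]
f(-1.75) = 2.5312 > 0, so the root lies in [-1.75, -1.5]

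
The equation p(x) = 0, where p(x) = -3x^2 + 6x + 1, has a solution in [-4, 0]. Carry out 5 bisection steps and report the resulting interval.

[-0.25, -0.125]

m = -2, p(m) = -23 (−); new bracket [-2, 0]
m = -1, p(m) = -8 (−); new bracket [-1, 0]
m = -0.5, p(m) = -2.75 (−); new bracket [-0.5, 0]
m = -0.25, p(m) = -0.6875 (−); new bracket [-0.25, 0]
m = -0.125, p(m) = 0.2031 (+); new bracket [-0.25, -0.125]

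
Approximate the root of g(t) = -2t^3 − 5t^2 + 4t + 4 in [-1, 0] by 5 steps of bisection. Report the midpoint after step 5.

m = -0.5, g(m) = 1 (+); new bracket [-1, -0.5]
m = -0.75, g(m) = -0.96875 (−); new bracket [-0.75, -0.5]
m = -0.625, g(m) = 0.035156 (+); new bracket [-0.75, -0.625]
m = -0.6875, g(m) = -0.4634 (−); new bracket [-0.6875, -0.625]
m = -0.65625, g(m) = -0.2131 (−); new bracket [-0.65625, -0.625]

-0.65625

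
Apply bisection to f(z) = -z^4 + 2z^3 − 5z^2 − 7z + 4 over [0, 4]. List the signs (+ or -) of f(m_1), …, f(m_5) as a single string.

---++

m = 2, f(m) = -30 (−); new bracket [0, 2]
m = 1, f(m) = -7 (−); new bracket [0, 1]
m = 0.5, f(m) = -0.5625 (−); new bracket [0, 0.5]
m = 0.25, f(m) = 1.9648 (+); new bracket [0.25, 0.5]
m = 0.375, f(m) = 0.7576 (+); new bracket [0.375, 0.5]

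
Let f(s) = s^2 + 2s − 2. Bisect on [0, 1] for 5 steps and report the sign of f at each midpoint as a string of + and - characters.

midpoint 0.5: f = -0.75 < 0 → [0.5, 1]
midpoint 0.75: f = 0.0625 > 0 → [0.5, 0.75]
midpoint 0.625: f = -0.359375 < 0 → [0.625, 0.75]
midpoint 0.6875: f = -0.1523 < 0 → [0.6875, 0.75]
midpoint 0.71875: f = -0.0459 < 0 → [0.71875, 0.75]

-+---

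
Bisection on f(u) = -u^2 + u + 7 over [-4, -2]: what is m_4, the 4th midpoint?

-2.125

midpoint -3: f = -5 < 0 → [-3, -2]
midpoint -2.5: f = -1.75 < 0 → [-2.5, -2]
midpoint -2.25: f = -0.3125 < 0 → [-2.25, -2]
midpoint -2.125: f = 0.3594 > 0 → [-2.25, -2.125]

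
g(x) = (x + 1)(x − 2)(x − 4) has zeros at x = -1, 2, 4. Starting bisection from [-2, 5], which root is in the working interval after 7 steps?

m = 1.5, g(m) = 3.125 (+); new bracket [-2, 1.5]
m = -0.25, g(m) = 7.171875 (+); new bracket [-2, -0.25]
m = -1.125, g(m) = -2.001953 (−); new bracket [-1.125, -0.25]
m = -0.6875, g(m) = 3.9368 (+); new bracket [-1.125, -0.6875]
m = -0.90625, g(m) = 1.3368 (+); new bracket [-1.125, -0.90625]
m = -1.015625, g(m) = -0.2363 (−); new bracket [-1.015625, -0.90625]
m = -0.9609375, g(m) = 0.5738 (+); new bracket [-1.015625, -0.9609375]

-1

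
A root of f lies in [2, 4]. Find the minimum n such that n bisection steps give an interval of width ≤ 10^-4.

Width after n steps is 2/2^n. Need 2^n ≥ 2/10^-4 = 20000.
2^14 = 16384 < 20000 ≤ 2^15 = 32768, so n = 15.

15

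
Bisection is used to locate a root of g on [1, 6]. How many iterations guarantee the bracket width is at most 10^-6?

Width after n steps is 5/2^n. Need 2^n ≥ 5/10^-6 = 5000000.
2^22 = 4194304 < 5000000 ≤ 2^23 = 8388608, so n = 23.

23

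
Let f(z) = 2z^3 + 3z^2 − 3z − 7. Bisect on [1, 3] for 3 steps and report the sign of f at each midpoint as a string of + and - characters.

z = 2 gives f = 15, positive; keep [1, 2]
z = 1.5 gives f = 2, positive; keep [1, 1.5]
z = 1.25 gives f = -2.15625, negative; keep [1.25, 1.5]

++-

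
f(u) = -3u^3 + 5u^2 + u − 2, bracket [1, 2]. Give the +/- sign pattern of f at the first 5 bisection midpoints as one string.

+--++

m = 1.5, f(m) = 0.625 (+); new bracket [1.5, 2]
m = 1.75, f(m) = -1.015625 (−); new bracket [1.5, 1.75]
m = 1.625, f(m) = -0.044922 (−); new bracket [1.5, 1.625]
m = 1.5625, f(m) = 0.3254 (+); new bracket [1.5625, 1.625]
m = 1.59375, f(m) = 0.1494 (+); new bracket [1.59375, 1.625]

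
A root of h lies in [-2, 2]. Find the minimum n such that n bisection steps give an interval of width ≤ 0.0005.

13

Width after n steps is 4/2^n. Need 2^n ≥ 4/0.0005 = 8000.
2^12 = 4096 < 8000 ≤ 2^13 = 8192, so n = 13.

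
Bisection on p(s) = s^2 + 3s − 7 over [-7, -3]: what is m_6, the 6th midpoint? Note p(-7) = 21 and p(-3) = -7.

midpoint -5: p = 3 > 0 → [-5, -3]
midpoint -4: p = -3 < 0 → [-5, -4]
midpoint -4.5: p = -0.25 < 0 → [-5, -4.5]
midpoint -4.75: p = 1.3125 > 0 → [-4.75, -4.5]
midpoint -4.625: p = 0.5156 > 0 → [-4.625, -4.5]
midpoint -4.5625: p = 0.1289 > 0 → [-4.5625, -4.5]

-4.5625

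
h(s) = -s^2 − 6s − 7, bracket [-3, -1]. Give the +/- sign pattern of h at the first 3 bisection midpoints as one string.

+-+

midpoint -2: h = 1 > 0 → [-2, -1]
midpoint -1.5: h = -0.25 < 0 → [-2, -1.5]
midpoint -1.75: h = 0.4375 > 0 → [-1.75, -1.5]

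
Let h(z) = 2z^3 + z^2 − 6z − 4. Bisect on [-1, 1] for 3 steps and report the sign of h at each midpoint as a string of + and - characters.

z = 0 gives h = -4, negative; keep [-1, 0]
z = -0.5 gives h = -1, negative; keep [-1, -0.5]
z = -0.75 gives h = 0.21875, positive; keep [-0.75, -0.5]

--+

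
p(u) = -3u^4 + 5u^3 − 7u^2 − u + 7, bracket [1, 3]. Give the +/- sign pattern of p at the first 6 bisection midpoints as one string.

midpoint 2: p = -31 < 0 → [1, 2]
midpoint 1.5: p = -8.5625 < 0 → [1, 1.5]
midpoint 1.25: p = -2.746094 < 0 → [1, 1.25]
midpoint 1.125: p = -0.6707 < 0 → [1, 1.125]
midpoint 1.0625: p = 0.2092 > 0 → [1.0625, 1.125]
midpoint 1.09375: p = -0.2189 < 0 → [1.0625, 1.09375]

----+-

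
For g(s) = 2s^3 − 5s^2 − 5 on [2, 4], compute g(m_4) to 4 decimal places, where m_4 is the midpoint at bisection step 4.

g(3) = 4 > 0, so the root lies in [2, 3]
g(2.5) = -5 < 0, so the root lies in [2.5, 3]
g(2.75) = -1.21875 < 0, so the root lies in [2.75, 3]
g(2.875) = 1.1992 > 0, so the root lies in [2.75, 2.875]

1.1992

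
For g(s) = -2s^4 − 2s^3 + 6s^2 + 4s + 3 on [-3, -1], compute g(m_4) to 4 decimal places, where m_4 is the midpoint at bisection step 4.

0.0034

g(-2) = 3 > 0, so the root lies in [-3, -2]
g(-2.5) = -16.375 < 0, so the root lies in [-2.5, -2]
g(-2.25) = -4.101562 < 0, so the root lies in [-2.25, -2]
g(-2.125) = 0.0034 > 0, so the root lies in [-2.25, -2.125]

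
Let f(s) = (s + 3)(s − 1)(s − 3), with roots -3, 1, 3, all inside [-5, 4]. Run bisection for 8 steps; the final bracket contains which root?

-3

m = -0.5, f(m) = 13.125 (+); new bracket [-5, -0.5]
m = -2.75, f(m) = 5.390625 (+); new bracket [-5, -2.75]
m = -3.875, f(m) = -29.326172 (−); new bracket [-3.875, -2.75]
m = -3.3125, f(m) = -8.5071 (−); new bracket [-3.3125, -2.75]
m = -3.03125, f(m) = -0.7598 (−); new bracket [-3.03125, -2.75]
m = -2.890625, f(m) = 2.5067 (+); new bracket [-3.03125, -2.890625]
m = -2.9609375, f(m) = 0.9223 (+); new bracket [-3.03125, -2.9609375]
m = -2.99609375, f(m) = 0.0936 (+); new bracket [-3.03125, -2.99609375]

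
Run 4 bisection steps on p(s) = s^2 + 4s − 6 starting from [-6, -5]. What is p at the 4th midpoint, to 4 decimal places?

0.1602

p(-5.5) = 2.25 > 0, so the root lies in [-5.5, -5]
p(-5.25) = 0.5625 > 0, so the root lies in [-5.25, -5]
p(-5.125) = -0.234375 < 0, so the root lies in [-5.25, -5.125]
p(-5.1875) = 0.1602 > 0, so the root lies in [-5.1875, -5.125]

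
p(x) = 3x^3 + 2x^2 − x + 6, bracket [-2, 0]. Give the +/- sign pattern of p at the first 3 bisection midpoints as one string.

++-

m = -1, p(m) = 6 (+); new bracket [-2, -1]
m = -1.5, p(m) = 1.875 (+); new bracket [-2, -1.5]
m = -1.75, p(m) = -2.203125 (−); new bracket [-1.75, -1.5]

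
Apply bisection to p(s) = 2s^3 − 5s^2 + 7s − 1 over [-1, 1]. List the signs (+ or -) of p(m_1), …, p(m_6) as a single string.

-++-+-

s = 0 gives p = -1, negative; keep [0, 1]
s = 0.5 gives p = 1.5, positive; keep [0, 0.5]
s = 0.25 gives p = 0.46875, positive; keep [0, 0.25]
s = 0.125 gives p = -0.1992, negative; keep [0.125, 0.25]
s = 0.1875 gives p = 0.1499, positive; keep [0.125, 0.1875]
s = 0.15625 gives p = -0.0207, negative; keep [0.15625, 0.1875]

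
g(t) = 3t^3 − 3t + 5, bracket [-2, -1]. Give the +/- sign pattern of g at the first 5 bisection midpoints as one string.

-+++-

m = -1.5, g(m) = -0.625 (−); new bracket [-1.5, -1]
m = -1.25, g(m) = 2.890625 (+); new bracket [-1.5, -1.25]
m = -1.375, g(m) = 1.326172 (+); new bracket [-1.5, -1.375]
m = -1.4375, g(m) = 0.4011 (+); new bracket [-1.5, -1.4375]
m = -1.46875, g(m) = -0.099 (−); new bracket [-1.46875, -1.4375]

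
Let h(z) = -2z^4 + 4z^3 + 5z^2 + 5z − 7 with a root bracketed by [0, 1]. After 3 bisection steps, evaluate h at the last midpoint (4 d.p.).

-1.2505

midpoint 0.5: h = -2.875 < 0 → [0.5, 1]
midpoint 0.75: h = 0.617188 > 0 → [0.5, 0.75]
midpoint 0.625: h = -1.250488 < 0 → [0.625, 0.75]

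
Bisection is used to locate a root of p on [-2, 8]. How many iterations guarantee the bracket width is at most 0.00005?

18

Width after n steps is 10/2^n. Need 2^n ≥ 10/0.00005 = 200000.
2^17 = 131072 < 200000 ≤ 2^18 = 262144, so n = 18.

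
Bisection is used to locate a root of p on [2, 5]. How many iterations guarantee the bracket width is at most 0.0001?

Width after n steps is 3/2^n. Need 2^n ≥ 3/0.0001 = 30000.
2^14 = 16384 < 30000 ≤ 2^15 = 32768, so n = 15.

15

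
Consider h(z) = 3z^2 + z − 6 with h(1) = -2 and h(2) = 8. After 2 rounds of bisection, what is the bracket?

z = 1.5 gives h = 2.25, positive; keep [1, 1.5]
z = 1.25 gives h = -0.0625, negative; keep [1.25, 1.5]

[1.25, 1.5]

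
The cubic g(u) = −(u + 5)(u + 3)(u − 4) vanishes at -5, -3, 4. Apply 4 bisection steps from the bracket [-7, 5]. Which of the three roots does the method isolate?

4

g(-1) = 40 > 0, so the root lies in [-1, 5]
g(2) = 70 > 0, so the root lies in [2, 5]
g(3.5) = 27.625 > 0, so the root lies in [3.5, 5]
g(4.25) = -16.7656 < 0, so the root lies in [3.5, 4.25]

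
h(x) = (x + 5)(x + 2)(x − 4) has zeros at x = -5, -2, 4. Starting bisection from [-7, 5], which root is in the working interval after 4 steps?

h(-1) = -20 < 0, so the root lies in [-1, 5]
h(2) = -56 < 0, so the root lies in [2, 5]
h(3.5) = -23.375 < 0, so the root lies in [3.5, 5]
h(4.25) = 14.4531 > 0, so the root lies in [3.5, 4.25]

4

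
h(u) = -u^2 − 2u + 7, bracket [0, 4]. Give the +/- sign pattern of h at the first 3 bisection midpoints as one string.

m = 2, h(m) = -1 (−); new bracket [0, 2]
m = 1, h(m) = 4 (+); new bracket [1, 2]
m = 1.5, h(m) = 1.75 (+); new bracket [1.5, 2]

-++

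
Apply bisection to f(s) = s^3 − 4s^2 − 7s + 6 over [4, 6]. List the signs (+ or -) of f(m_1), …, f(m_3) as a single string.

f(5) = -4 < 0, so the root lies in [5, 6]
f(5.5) = 12.875 > 0, so the root lies in [5, 5.5]
f(5.25) = 3.703125 > 0, so the root lies in [5, 5.25]

-++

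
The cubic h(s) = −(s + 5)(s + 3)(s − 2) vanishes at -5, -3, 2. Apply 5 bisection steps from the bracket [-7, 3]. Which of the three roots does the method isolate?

2

s = -2 gives h = 12, positive; keep [-2, 3]
s = 0.5 gives h = 28.875, positive; keep [0.5, 3]
s = 1.75 gives h = 8.015625, positive; keep [1.75, 3]
s = 2.375 gives h = -14.8652, negative; keep [1.75, 2.375]
s = 2.0625 gives h = -2.2346, negative; keep [1.75, 2.0625]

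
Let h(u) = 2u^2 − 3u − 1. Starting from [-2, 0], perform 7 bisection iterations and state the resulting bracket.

[-0.28125, -0.265625]

midpoint -1: h = 4 > 0 → [-1, 0]
midpoint -0.5: h = 1 > 0 → [-0.5, 0]
midpoint -0.25: h = -0.125 < 0 → [-0.5, -0.25]
midpoint -0.375: h = 0.4062 > 0 → [-0.375, -0.25]
midpoint -0.3125: h = 0.1328 > 0 → [-0.3125, -0.25]
midpoint -0.28125: h = 0.002 > 0 → [-0.28125, -0.25]
midpoint -0.265625: h = -0.062 < 0 → [-0.28125, -0.265625]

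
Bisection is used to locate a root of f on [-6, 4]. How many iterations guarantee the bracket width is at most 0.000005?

Width after n steps is 10/2^n. Need 2^n ≥ 10/0.000005 = 2000000.
2^20 = 1048576 < 2000000 ≤ 2^21 = 2097152, so n = 21.

21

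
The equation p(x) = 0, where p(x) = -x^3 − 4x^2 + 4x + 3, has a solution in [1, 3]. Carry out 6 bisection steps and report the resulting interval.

p(2) = -13 < 0, so the root lies in [1, 2]
p(1.5) = -3.375 < 0, so the root lies in [1, 1.5]
p(1.25) = -0.203125 < 0, so the root lies in [1, 1.25]
p(1.125) = 1.0137 > 0, so the root lies in [1.125, 1.25]
p(1.1875) = 0.4348 > 0, so the root lies in [1.1875, 1.25]
p(1.21875) = 0.1233 > 0, so the root lies in [1.21875, 1.25]

[1.21875, 1.25]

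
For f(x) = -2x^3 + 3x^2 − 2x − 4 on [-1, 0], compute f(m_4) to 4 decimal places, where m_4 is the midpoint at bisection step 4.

m = -0.5, f(m) = -2 (−); new bracket [-1, -0.5]
m = -0.75, f(m) = 0.03125 (+); new bracket [-0.75, -0.5]
m = -0.625, f(m) = -1.089844 (−); new bracket [-0.75, -0.625]
m = -0.6875, f(m) = -0.5571 (−); new bracket [-0.75, -0.6875]

-0.5571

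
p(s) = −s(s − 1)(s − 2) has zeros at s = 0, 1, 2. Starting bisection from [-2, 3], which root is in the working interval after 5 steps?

s = 0.5 gives p = -0.375, negative; keep [-2, 0.5]
s = -0.75 gives p = 3.609375, positive; keep [-0.75, 0.5]
s = -0.125 gives p = 0.298828, positive; keep [-0.125, 0.5]
s = 0.1875 gives p = -0.2761, negative; keep [-0.125, 0.1875]
s = 0.03125 gives p = -0.0596, negative; keep [-0.125, 0.03125]

0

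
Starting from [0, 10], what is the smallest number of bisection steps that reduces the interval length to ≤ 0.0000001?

Width after n steps is 10/2^n. Need 2^n ≥ 10/0.0000001 = 100000000.
2^26 = 67108864 < 100000000 ≤ 2^27 = 134217728, so n = 27.

27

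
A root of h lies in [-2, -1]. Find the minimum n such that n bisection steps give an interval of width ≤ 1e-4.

Width after n steps is 1/2^n. Need 2^n ≥ 1/1e-4 = 10000.
2^13 = 8192 < 10000 ≤ 2^14 = 16384, so n = 14.

14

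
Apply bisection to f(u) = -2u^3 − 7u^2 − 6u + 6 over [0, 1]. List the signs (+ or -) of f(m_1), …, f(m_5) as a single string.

+--+-

m = 0.5, f(m) = 1 (+); new bracket [0.5, 1]
m = 0.75, f(m) = -3.28125 (−); new bracket [0.5, 0.75]
m = 0.625, f(m) = -0.972656 (−); new bracket [0.5, 0.625]
m = 0.5625, f(m) = 0.0542 (+); new bracket [0.5625, 0.625]
m = 0.59375, f(m) = -0.4489 (−); new bracket [0.5625, 0.59375]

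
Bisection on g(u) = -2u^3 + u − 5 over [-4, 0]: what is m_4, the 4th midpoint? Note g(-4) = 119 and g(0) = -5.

-1.25

u = -2 gives g = 9, positive; keep [-2, 0]
u = -1 gives g = -4, negative; keep [-2, -1]
u = -1.5 gives g = 0.25, positive; keep [-1.5, -1]
u = -1.25 gives g = -2.3438, negative; keep [-1.5, -1.25]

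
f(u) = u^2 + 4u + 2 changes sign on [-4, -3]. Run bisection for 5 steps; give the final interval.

[-3.4375, -3.40625]

midpoint -3.5: f = 0.25 > 0 → [-3.5, -3]
midpoint -3.25: f = -0.4375 < 0 → [-3.5, -3.25]
midpoint -3.375: f = -0.109375 < 0 → [-3.5, -3.375]
midpoint -3.4375: f = 0.0664 > 0 → [-3.4375, -3.375]
midpoint -3.40625: f = -0.0225 < 0 → [-3.4375, -3.40625]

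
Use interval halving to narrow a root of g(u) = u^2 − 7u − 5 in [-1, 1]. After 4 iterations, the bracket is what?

[-0.75, -0.625]

u = 0 gives g = -5, negative; keep [-1, 0]
u = -0.5 gives g = -1.25, negative; keep [-1, -0.5]
u = -0.75 gives g = 0.8125, positive; keep [-0.75, -0.5]
u = -0.625 gives g = -0.2344, negative; keep [-0.75, -0.625]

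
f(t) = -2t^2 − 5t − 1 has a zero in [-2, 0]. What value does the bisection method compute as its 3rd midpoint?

-0.25

midpoint -1: f = 2 > 0 → [-1, 0]
midpoint -0.5: f = 1 > 0 → [-0.5, 0]
midpoint -0.25: f = 0.125 > 0 → [-0.25, 0]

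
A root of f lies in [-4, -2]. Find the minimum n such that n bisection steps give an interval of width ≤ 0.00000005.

Width after n steps is 2/2^n. Need 2^n ≥ 2/0.00000005 = 40000000.
2^25 = 33554432 < 40000000 ≤ 2^26 = 67108864, so n = 26.

26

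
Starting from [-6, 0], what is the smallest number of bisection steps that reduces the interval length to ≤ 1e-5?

Width after n steps is 6/2^n. Need 2^n ≥ 6/1e-5 = 600000.
2^19 = 524288 < 600000 ≤ 2^20 = 1048576, so n = 20.

20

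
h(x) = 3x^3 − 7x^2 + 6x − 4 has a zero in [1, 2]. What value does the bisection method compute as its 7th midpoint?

1.6015625

h(1.5) = -0.625 < 0, so the root lies in [1.5, 2]
h(1.75) = 1.140625 > 0, so the root lies in [1.5, 1.75]
h(1.625) = 0.138672 > 0, so the root lies in [1.5, 1.625]
h(1.5625) = -0.2708 < 0, so the root lies in [1.5625, 1.625]
h(1.59375) = -0.0732 < 0, so the root lies in [1.59375, 1.625]
h(1.609375) = 0.0309 > 0, so the root lies in [1.59375, 1.609375]
h(1.6015625) = -0.0216 < 0, so the root lies in [1.6015625, 1.609375]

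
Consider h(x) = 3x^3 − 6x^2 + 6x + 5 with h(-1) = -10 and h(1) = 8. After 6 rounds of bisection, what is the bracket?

[-0.53125, -0.5]

midpoint 0: h = 5 > 0 → [-1, 0]
midpoint -0.5: h = 0.125 > 0 → [-1, -0.5]
midpoint -0.75: h = -4.140625 < 0 → [-0.75, -0.5]
midpoint -0.625: h = -1.8262 < 0 → [-0.625, -0.5]
midpoint -0.5625: h = -0.8074 < 0 → [-0.5625, -0.5]
midpoint -0.53125: h = -0.3307 < 0 → [-0.53125, -0.5]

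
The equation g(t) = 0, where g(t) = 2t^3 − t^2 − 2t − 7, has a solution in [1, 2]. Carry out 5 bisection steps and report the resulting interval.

[1.9375, 1.96875]

t = 1.5 gives g = -5.5, negative; keep [1.5, 2]
t = 1.75 gives g = -2.84375, negative; keep [1.75, 2]
t = 1.875 gives g = -1.082031, negative; keep [1.875, 2]
t = 1.9375 gives g = -0.0825, negative; keep [1.9375, 2]
t = 1.96875 gives g = 0.4482, positive; keep [1.9375, 1.96875]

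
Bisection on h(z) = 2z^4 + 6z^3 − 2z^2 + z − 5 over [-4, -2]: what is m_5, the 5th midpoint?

m = -3, h(m) = -26 (−); new bracket [-4, -3]
m = -3.5, h(m) = 9.875 (+); new bracket [-3.5, -3]
m = -3.25, h(m) = -12.210938 (−); new bracket [-3.5, -3.25]
m = -3.375, h(m) = -2.3237 (−); new bracket [-3.5, -3.375]
m = -3.4375, h(m) = 3.4712 (+); new bracket [-3.4375, -3.375]

-3.4375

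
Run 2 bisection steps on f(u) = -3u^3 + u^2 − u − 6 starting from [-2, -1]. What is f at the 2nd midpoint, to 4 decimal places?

2.6719

u = -1.5 gives f = 7.875, positive; keep [-1.5, -1]
u = -1.25 gives f = 2.671875, positive; keep [-1.25, -1]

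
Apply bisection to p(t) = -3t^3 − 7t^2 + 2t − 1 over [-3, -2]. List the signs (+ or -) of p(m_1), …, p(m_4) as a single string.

m = -2.5, p(m) = -2.875 (−); new bracket [-3, -2.5]
m = -2.75, p(m) = 2.953125 (+); new bracket [-2.75, -2.5]
m = -2.625, p(m) = -0.220703 (−); new bracket [-2.75, -2.625]
m = -2.6875, p(m) = 1.2991 (+); new bracket [-2.6875, -2.625]

-+-+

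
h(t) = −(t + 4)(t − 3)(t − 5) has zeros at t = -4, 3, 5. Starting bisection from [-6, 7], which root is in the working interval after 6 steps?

midpoint 0.5: h = -50.625 < 0 → [-6, 0.5]
midpoint -2.75: h = -55.703125 < 0 → [-6, -2.75]
midpoint -4.375: h = 25.927734 > 0 → [-4.375, -2.75]
midpoint -3.5625: h = -24.5837 < 0 → [-4.375, -3.5625]
midpoint -3.96875: h = -1.9532 < 0 → [-4.375, -3.96875]
midpoint -4.171875: h = 11.3059 > 0 → [-4.171875, -3.96875]

-4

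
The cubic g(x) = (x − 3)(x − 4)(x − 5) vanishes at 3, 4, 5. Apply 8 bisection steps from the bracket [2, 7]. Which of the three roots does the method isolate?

midpoint 4.5: g = -0.375 < 0 → [4.5, 7]
midpoint 5.75: g = 3.609375 > 0 → [4.5, 5.75]
midpoint 5.125: g = 0.298828 > 0 → [4.5, 5.125]
midpoint 4.8125: g = -0.2761 < 0 → [4.8125, 5.125]
midpoint 4.96875: g = -0.0596 < 0 → [4.96875, 5.125]
midpoint 5.046875: g = 0.1004 > 0 → [4.96875, 5.046875]
midpoint 5.0078125: g = 0.0158 > 0 → [4.96875, 5.0078125]
midpoint 4.98828125: g = -0.023 < 0 → [4.98828125, 5.0078125]

5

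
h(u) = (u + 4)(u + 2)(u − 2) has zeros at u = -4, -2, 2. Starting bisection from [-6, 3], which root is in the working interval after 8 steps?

2

midpoint -1.5: h = -4.375 < 0 → [-1.5, 3]
midpoint 0.75: h = -16.328125 < 0 → [0.75, 3]
midpoint 1.875: h = -2.845703 < 0 → [1.875, 3]
midpoint 2.4375: h = 12.4978 > 0 → [1.875, 2.4375]
midpoint 2.15625: h = 3.998 > 0 → [1.875, 2.15625]
midpoint 2.015625: h = 0.3774 > 0 → [1.875, 2.015625]
midpoint 1.9453125: h = -1.2828 < 0 → [1.9453125, 2.015625]
midpoint 1.98046875: h = -0.4649 < 0 → [1.98046875, 2.015625]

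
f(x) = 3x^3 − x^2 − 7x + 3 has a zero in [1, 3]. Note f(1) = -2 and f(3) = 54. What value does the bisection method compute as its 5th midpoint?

1.4375

f(2) = 9 > 0, so the root lies in [1, 2]
f(1.5) = 0.375 > 0, so the root lies in [1, 1.5]
f(1.25) = -1.453125 < 0, so the root lies in [1.25, 1.5]
f(1.375) = -0.7168 < 0, so the root lies in [1.375, 1.5]
f(1.4375) = -0.2175 < 0, so the root lies in [1.4375, 1.5]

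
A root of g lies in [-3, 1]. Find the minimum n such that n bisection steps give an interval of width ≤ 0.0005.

13

Width after n steps is 4/2^n. Need 2^n ≥ 4/0.0005 = 8000.
2^12 = 4096 < 8000 ≤ 2^13 = 8192, so n = 13.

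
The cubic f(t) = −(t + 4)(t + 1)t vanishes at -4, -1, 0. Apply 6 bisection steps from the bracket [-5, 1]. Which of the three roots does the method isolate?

midpoint -2: f = -4 < 0 → [-5, -2]
midpoint -3.5: f = -4.375 < 0 → [-5, -3.5]
midpoint -4.25: f = 3.453125 > 0 → [-4.25, -3.5]
midpoint -3.875: f = -1.3926 < 0 → [-4.25, -3.875]
midpoint -4.0625: f = 0.7776 > 0 → [-4.0625, -3.875]
midpoint -3.96875: f = -0.3682 < 0 → [-4.0625, -3.96875]

-4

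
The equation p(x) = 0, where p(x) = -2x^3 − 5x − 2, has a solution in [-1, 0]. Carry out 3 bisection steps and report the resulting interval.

[-0.5, -0.375]

midpoint -0.5: p = 0.75 > 0 → [-0.5, 0]
midpoint -0.25: p = -0.71875 < 0 → [-0.5, -0.25]
midpoint -0.375: p = -0.019531 < 0 → [-0.5, -0.375]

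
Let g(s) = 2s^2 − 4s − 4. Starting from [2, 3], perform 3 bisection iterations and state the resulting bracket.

midpoint 2.5: g = -1.5 < 0 → [2.5, 3]
midpoint 2.75: g = 0.125 > 0 → [2.5, 2.75]
midpoint 2.625: g = -0.71875 < 0 → [2.625, 2.75]

[2.625, 2.75]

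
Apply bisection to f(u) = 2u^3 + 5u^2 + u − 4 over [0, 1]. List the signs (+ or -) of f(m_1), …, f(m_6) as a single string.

midpoint 0.5: f = -2 < 0 → [0.5, 1]
midpoint 0.75: f = 0.40625 > 0 → [0.5, 0.75]
midpoint 0.625: f = -0.933594 < 0 → [0.625, 0.75]
midpoint 0.6875: f = -0.2993 < 0 → [0.6875, 0.75]
midpoint 0.71875: f = 0.0444 > 0 → [0.6875, 0.71875]
midpoint 0.703125: f = -0.1297 < 0 → [0.703125, 0.71875]

-+--+-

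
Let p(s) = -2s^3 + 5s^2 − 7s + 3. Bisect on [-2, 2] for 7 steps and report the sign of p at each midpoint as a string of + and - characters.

s = 0 gives p = 3, positive; keep [0, 2]
s = 1 gives p = -1, negative; keep [0, 1]
s = 0.5 gives p = 0.5, positive; keep [0.5, 1]
s = 0.75 gives p = -0.2812, negative; keep [0.5, 0.75]
s = 0.625 gives p = 0.0898, positive; keep [0.625, 0.75]
s = 0.6875 gives p = -0.0991, negative; keep [0.625, 0.6875]
s = 0.65625 gives p = -0.0057, negative; keep [0.625, 0.65625]

+-+-+--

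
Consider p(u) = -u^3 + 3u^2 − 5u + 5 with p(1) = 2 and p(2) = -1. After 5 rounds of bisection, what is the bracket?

m = 1.5, p(m) = 0.875 (+); new bracket [1.5, 2]
m = 1.75, p(m) = 0.078125 (+); new bracket [1.75, 2]
m = 1.875, p(m) = -0.419922 (−); new bracket [1.75, 1.875]
m = 1.8125, p(m) = -0.1614 (−); new bracket [1.75, 1.8125]
m = 1.78125, p(m) = -0.0393 (−); new bracket [1.75, 1.78125]

[1.75, 1.78125]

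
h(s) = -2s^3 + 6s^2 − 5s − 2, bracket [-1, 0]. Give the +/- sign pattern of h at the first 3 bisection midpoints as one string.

h(-0.5) = 2.25 > 0, so the root lies in [-0.5, 0]
h(-0.25) = -0.34375 < 0, so the root lies in [-0.5, -0.25]
h(-0.375) = 0.824219 > 0, so the root lies in [-0.375, -0.25]

+-+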